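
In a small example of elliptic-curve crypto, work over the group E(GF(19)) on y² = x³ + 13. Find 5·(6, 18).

Write P = (6, 18).
Repeated addition: build up to 5P.
2P: tangent at (6, 18): λ = (3·6² + 0)/(2·18) ≡ 13/17. 17⁻¹ ≡ 9 (mod 19), so λ ≡ 13·9 ≡ 3.
  x = λ² - 6 - 6 = 9 - 12 ≡ 16; y = λ·(6 - 16) - 18 ≡ 9. → (16, 9)
3P: (16, 9) + (6, 18). λ = (18 - 9)/(6 - 16) ≡ 9/9 mod 19. 9⁻¹ ≡ 17 (mod 19) since 9·17 = 153 ≡ 1, so λ ≡ 1.
  x = λ² - 16 - 6 = 1 - 22 ≡ 17; y = λ·(16 - 17) - 9 ≡ 9. → (17, 9)
4P: (17, 9) + (6, 18). λ = (18 - 9)/(6 - 17) ≡ 9/8 mod 19. 8⁻¹ ≡ 12 (mod 19) since 8·12 = 96 ≡ 1, so λ ≡ 13.
  x = λ² - 17 - 6 = 169 - 23 ≡ 13; y = λ·(17 - 13) - 9 ≡ 5. → (13, 5)
5P: (13, 5) + (6, 18). λ = (18 - 5)/(6 - 13) ≡ 13/12 mod 19. 12⁻¹ ≡ 8 (mod 19), so λ ≡ 9.
  x = λ² - 13 - 6 = 81 - 19 ≡ 5; y = λ·(13 - 5) - 5 ≡ 10. → (5, 10)

(5, 10)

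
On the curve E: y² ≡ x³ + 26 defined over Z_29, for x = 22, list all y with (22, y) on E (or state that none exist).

none

x³ + 0x + 26 = 10674 ≡ 2 (mod 29).
2 is a non-residue mod 29; no y exists.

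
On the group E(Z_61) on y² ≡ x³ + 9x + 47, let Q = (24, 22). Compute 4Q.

(2, 45)

Repeated addition: build up to 4Q.
2Q: tangent at (24, 22): λ = (3·24² + 9)/(2·22) ≡ 29/44. 44⁻¹ ≡ 43 (mod 61), so λ ≡ 29·43 ≡ 27.
  x = λ² - 24 - 24 = 729 - 48 ≡ 10; y = λ·(24 - 10) - 22 ≡ 51. → (10, 51)
3Q: (10, 51) + (24, 22). λ = (22 - 51)/(24 - 10) ≡ 32/14 mod 61. 14⁻¹ ≡ 48 (mod 61), so λ ≡ 11.
  x = λ² - 10 - 24 = 121 - 34 ≡ 26; y = λ·(10 - 26) - 51 ≡ 17. → (26, 17)
4Q: (26, 17) + (24, 22). λ = (22 - 17)/(24 - 26) ≡ 5/59 mod 61. 59⁻¹ ≡ 30 (mod 61) since 59·30 = 1770 ≡ 1, so λ ≡ 28.
  x = λ² - 26 - 24 = 784 - 50 ≡ 2; y = λ·(26 - 2) - 17 ≡ 45. → (2, 45)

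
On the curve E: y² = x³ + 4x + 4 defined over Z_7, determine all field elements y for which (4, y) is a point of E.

x³ + 4x + 4 = 84 ≡ 0 (mod 7).
Only y = 0 satisfies y² ≡ 0.

0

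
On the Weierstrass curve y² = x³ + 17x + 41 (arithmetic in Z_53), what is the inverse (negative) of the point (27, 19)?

-(27, 19) = (27, -19 mod 53) = (27, 34).

(27, 34)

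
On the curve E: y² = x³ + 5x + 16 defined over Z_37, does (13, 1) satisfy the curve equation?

no

y² = 1² ≡ 1; x³ + 5x + 16 = 2278 ≡ 21 (mod 37). 1 ≠ 21.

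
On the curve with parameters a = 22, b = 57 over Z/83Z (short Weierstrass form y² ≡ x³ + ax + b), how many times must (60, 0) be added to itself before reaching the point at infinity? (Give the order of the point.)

2

2P: (60, 0) + (60, 0): same x and y₁ ≡ -y₂, so the sum is the point at infinity.
2P = the point at infinity, so the order is 2.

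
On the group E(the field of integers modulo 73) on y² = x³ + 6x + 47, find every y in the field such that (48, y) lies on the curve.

none

x³ + 6x + 47 = 110927 ≡ 40 (mod 73).
40 is a non-residue mod 73; no y exists.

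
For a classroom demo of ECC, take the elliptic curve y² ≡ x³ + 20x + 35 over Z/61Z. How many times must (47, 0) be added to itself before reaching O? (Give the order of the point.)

2P: (47, 0) + (47, 0): same x and y₁ ≡ -y₂, so the sum is O.
2P = O, so the order is 2.

2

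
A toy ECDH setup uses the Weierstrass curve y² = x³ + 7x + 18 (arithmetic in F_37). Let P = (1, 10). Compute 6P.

(30, 12)

Double-and-add on 6 = (110)₂. Start with P = (1, 10) for the leading 1-bit.
double: tangent at (1, 10): λ = (3·1² + 7)/(2·10) ≡ 10/20. 20⁻¹ ≡ 13 (mod 37), so λ ≡ 10·13 ≡ 19.
  x = λ² - 1 - 1 = 361 - 2 ≡ 26; y = λ·(1 - 26) - 10 ≡ 33. → (26, 33)
add P: (26, 33) + (1, 10). λ = (10 - 33)/(1 - 26) ≡ 14/12 mod 37. 12⁻¹ ≡ 34 (mod 37), so λ ≡ 32.
  x = λ² - 26 - 1 = 1024 - 27 ≡ 35; y = λ·(26 - 35) - 33 ≡ 12. → (35, 12)
double: tangent at (35, 12): λ = (3·35² + 7)/(2·12) ≡ 19/24. 24⁻¹ ≡ 17 (mod 37), so λ ≡ 19·17 ≡ 27.
  x = λ² - 35 - 35 = 729 - 70 ≡ 30; y = λ·(35 - 30) - 12 ≡ 12. → (30, 12)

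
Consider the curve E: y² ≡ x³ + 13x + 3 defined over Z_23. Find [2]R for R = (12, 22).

tangent at (12, 22): λ = (3·12² + 13)/(2·22) ≡ 8/21. 21⁻¹ ≡ 11 (mod 23), so λ ≡ 8·11 ≡ 19.
  x = λ² - 12 - 12 = 361 - 24 ≡ 15; y = λ·(12 - 15) - 22 ≡ 13. → (15, 13)

(15, 13)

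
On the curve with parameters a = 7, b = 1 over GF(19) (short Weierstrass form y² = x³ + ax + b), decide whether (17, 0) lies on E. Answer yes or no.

y² = 0² ≡ 0; x³ + 7x + 1 = 5033 ≡ 17 (mod 19). 0 ≠ 17.

no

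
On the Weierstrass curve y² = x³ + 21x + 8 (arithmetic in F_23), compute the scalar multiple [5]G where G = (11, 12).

Double-and-add on 5 = (101)₂. Start with G = (11, 12) for the leading 1-bit.
double: tangent at (11, 12): λ = (3·11² + 21)/(2·12) ≡ 16/1. 1⁻¹ ≡ 1 (mod 23), so λ ≡ 16·1 ≡ 16.
  x = λ² - 11 - 11 = 256 - 22 ≡ 4; y = λ·(11 - 4) - 12 ≡ 8. → (4, 8)
double: tangent at (4, 8): λ = (3·4² + 21)/(2·8) ≡ 0/16. 16⁻¹ ≡ 13 (mod 23), so λ ≡ 0·13 ≡ 0.
  x = λ² - 4 - 4 = 0 - 8 ≡ 15; y = λ·(4 - 15) - 8 ≡ 15. → (15, 15)
add G: (15, 15) + (11, 12). λ = (12 - 15)/(11 - 15) ≡ 20/19 mod 23. 19⁻¹ ≡ 17 (mod 23) since 19·17 = 323 ≡ 1, so λ ≡ 18.
  x = λ² - 15 - 11 = 324 - 26 ≡ 22; y = λ·(15 - 22) - 15 ≡ 20. → (22, 20)

(22, 20)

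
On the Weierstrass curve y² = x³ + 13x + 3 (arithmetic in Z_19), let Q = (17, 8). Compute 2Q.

(8, 12)

tangent at (17, 8): λ = (3·17² + 13)/(2·8) ≡ 6/16. 16⁻¹ ≡ 6 (mod 19), so λ ≡ 6·6 ≡ 17.
  x = λ² - 17 - 17 = 289 - 34 ≡ 8; y = λ·(17 - 8) - 8 ≡ 12. → (8, 12)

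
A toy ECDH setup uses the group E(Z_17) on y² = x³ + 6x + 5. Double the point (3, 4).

tangent at (3, 4): λ = (3·3² + 6)/(2·4) ≡ 16/8. 8⁻¹ ≡ 15 (mod 17), so λ ≡ 16·15 ≡ 2.
  x = λ² - 3 - 3 = 4 - 6 ≡ 15; y = λ·(3 - 15) - 4 ≡ 6. → (15, 6)

(15, 6)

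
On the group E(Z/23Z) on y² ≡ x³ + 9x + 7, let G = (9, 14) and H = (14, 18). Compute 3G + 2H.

O

First 3G:
Repeated addition: build up to 3G.
2G: tangent at (9, 14): λ = (3·9² + 9)/(2·14) ≡ 22/5. 5⁻¹ ≡ 14 (mod 23) since 5·14 = 70 ≡ 1, so λ ≡ 22·14 ≡ 9.
  x = λ² - 9 - 9 = 81 - 18 ≡ 17; y = λ·(9 - 17) - 14 ≡ 6. → (17, 6)
3G: (17, 6) + (9, 14). λ = (14 - 6)/(9 - 17) ≡ 8/15 mod 23. 15⁻¹ ≡ 20 (mod 23) since 15·20 = 300 ≡ 1, so λ ≡ 22.
  x = λ² - 17 - 9 = 484 - 26 ≡ 21; y = λ·(17 - 21) - 6 ≡ 21. → (21, 21)
3G = (21, 21).
Next 2H:
Repeated addition: build up to 2H.
2H: tangent at (14, 18): λ = (3·14² + 9)/(2·18) ≡ 22/13. 13⁻¹ ≡ 16 (mod 23) since 13·16 = 208 ≡ 1, so λ ≡ 22·16 ≡ 7.
  x = λ² - 14 - 14 = 49 - 28 ≡ 21; y = λ·(14 - 21) - 18 ≡ 2. → (21, 2)
2H = (21, 2).
Finally 3G + 2H:
(21, 21) + (21, 2): same x and y₁ ≡ -y₂, so the sum is the point at infinity.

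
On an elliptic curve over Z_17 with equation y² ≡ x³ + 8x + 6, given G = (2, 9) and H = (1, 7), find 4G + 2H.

First 4G:
Double-and-add on 4 = (100)₂. Start with G = (2, 9) for the leading 1-bit.
double: tangent at (2, 9): λ = (3·2² + 8)/(2·9) ≡ 3/1. 1⁻¹ ≡ 1 (mod 17), so λ ≡ 3·1 ≡ 3.
  x = λ² - 2 - 2 = 9 - 4 ≡ 5; y = λ·(2 - 5) - 9 ≡ 16. → (5, 16)
double: tangent at (5, 16): λ = (3·5² + 8)/(2·16) ≡ 15/15. 15⁻¹ ≡ 8 (mod 17), so λ ≡ 15·8 ≡ 1.
  x = λ² - 5 - 5 = 1 - 10 ≡ 8; y = λ·(5 - 8) - 16 ≡ 15. → (8, 15)
4G = (8, 15).
Next 2H:
Repeated addition: build up to 2H.
2H: tangent at (1, 7): λ = (3·1² + 8)/(2·7) ≡ 11/14. 14⁻¹ ≡ 11 (mod 17), so λ ≡ 11·11 ≡ 2.
  x = λ² - 1 - 1 = 4 - 2 ≡ 2; y = λ·(1 - 2) - 7 ≡ 8. → (2, 8)
2H = (2, 8).
Finally 4G + 2H:
(8, 15) + (2, 8). λ = (8 - 15)/(2 - 8) ≡ 10/11 mod 17. 11⁻¹ ≡ 14 (mod 17), so λ ≡ 4.
  x = λ² - 8 - 2 = 16 - 10 ≡ 6; y = λ·(8 - 6) - 15 ≡ 10. → (6, 10)

(6, 10)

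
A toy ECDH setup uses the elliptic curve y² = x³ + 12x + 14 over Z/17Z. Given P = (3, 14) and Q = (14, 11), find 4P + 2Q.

First 4P:
Repeated addition: build up to 4P.
2P: tangent at (3, 14): λ = (3·3² + 12)/(2·14) ≡ 5/11. 11⁻¹ ≡ 14 (mod 17) since 11·14 = 154 ≡ 1, so λ ≡ 5·14 ≡ 2.
  x = λ² - 3 - 3 = 4 - 6 ≡ 15; y = λ·(3 - 15) - 14 ≡ 13. → (15, 13)
3P: (15, 13) + (3, 14). λ = (14 - 13)/(3 - 15) ≡ 1/5 mod 17. 5⁻¹ ≡ 7 (mod 17), so λ ≡ 7.
  x = λ² - 15 - 3 = 49 - 18 ≡ 14; y = λ·(15 - 14) - 13 ≡ 11. → (14, 11)
4P: (14, 11) + (3, 14). λ = (14 - 11)/(3 - 14) ≡ 3/6 mod 17. 6⁻¹ ≡ 3 (mod 17) since 6·3 = 18 ≡ 1, so λ ≡ 9.
  x = λ² - 14 - 3 = 81 - 17 ≡ 13; y = λ·(14 - 13) - 11 ≡ 15. → (13, 15)
4P = (13, 15).
Next 2Q:
Repeated addition: build up to 2Q.
2Q: tangent at (14, 11): λ = (3·14² + 12)/(2·11) ≡ 5/5. 5⁻¹ ≡ 7 (mod 17), so λ ≡ 5·7 ≡ 1.
  x = λ² - 14 - 14 = 1 - 28 ≡ 7; y = λ·(14 - 7) - 11 ≡ 13. → (7, 13)
2Q = (7, 13).
Finally 4P + 2Q:
(13, 15) + (7, 13). λ = (13 - 15)/(7 - 13) ≡ 15/11 mod 17. 11⁻¹ ≡ 14 (mod 17) since 11·14 = 154 ≡ 1, so λ ≡ 6.
  x = λ² - 13 - 7 = 36 - 20 ≡ 16; y = λ·(13 - 16) - 15 ≡ 1. → (16, 1)

(16, 1)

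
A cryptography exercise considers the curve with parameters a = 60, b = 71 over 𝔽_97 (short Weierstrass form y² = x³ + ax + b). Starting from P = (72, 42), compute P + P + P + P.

Repeated addition: build up to 4P.
2P: tangent at (72, 42): λ = (3·72² + 60)/(2·42) ≡ 92/84. 84⁻¹ ≡ 82 (mod 97) since 84·82 = 6888 ≡ 1, so λ ≡ 92·82 ≡ 75.
  x = λ² - 72 - 72 = 5625 - 144 ≡ 49; y = λ·(72 - 49) - 42 ≡ 34. → (49, 34)
3P: (49, 34) + (72, 42). λ = (42 - 34)/(72 - 49) ≡ 8/23 mod 97. 23⁻¹ ≡ 38 (mod 97) since 23·38 = 874 ≡ 1, so λ ≡ 13.
  x = λ² - 49 - 72 = 169 - 121 ≡ 48; y = λ·(49 - 48) - 34 ≡ 76. → (48, 76)
4P: (48, 76) + (72, 42). λ = (42 - 76)/(72 - 48) ≡ 63/24 mod 97. 24⁻¹ ≡ 93 (mod 97), so λ ≡ 39.
  x = λ² - 48 - 72 = 1521 - 120 ≡ 43; y = λ·(48 - 43) - 76 ≡ 22. → (43, 22)

(43, 22)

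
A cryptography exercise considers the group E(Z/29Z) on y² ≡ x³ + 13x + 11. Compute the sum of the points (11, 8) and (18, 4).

(24, 16)

(11, 8) + (18, 4). λ = (4 - 8)/(18 - 11) ≡ 25/7 mod 29. 7⁻¹ ≡ 25 (mod 29), so λ ≡ 16.
  x = λ² - 11 - 18 = 256 - 29 ≡ 24; y = λ·(11 - 24) - 8 ≡ 16. → (24, 16)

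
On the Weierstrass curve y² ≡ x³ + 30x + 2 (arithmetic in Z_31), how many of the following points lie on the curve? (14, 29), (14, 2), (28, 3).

3

(14, 29): 29² ≡ 4, rhs ≡ 4 → on.
(14, 2): 2² ≡ 4, rhs ≡ 4 → on.
(28, 3): 3² ≡ 9, rhs ≡ 9 → on.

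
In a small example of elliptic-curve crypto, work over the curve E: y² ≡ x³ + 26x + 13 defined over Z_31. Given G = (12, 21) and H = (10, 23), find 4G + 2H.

(3, 5)

First 4G:
Repeated addition: build up to 4G.
2G: tangent at (12, 21): λ = (3·12² + 26)/(2·21) ≡ 24/11. 11⁻¹ ≡ 17 (mod 31) since 11·17 = 187 ≡ 1, so λ ≡ 24·17 ≡ 5.
  x = λ² - 12 - 12 = 25 - 24 ≡ 1; y = λ·(12 - 1) - 21 ≡ 3. → (1, 3)
3G: (1, 3) + (12, 21). λ = (21 - 3)/(12 - 1) ≡ 18/11 mod 31. 11⁻¹ ≡ 17 (mod 31), so λ ≡ 27.
  x = λ² - 1 - 12 = 729 - 13 ≡ 3; y = λ·(1 - 3) - 3 ≡ 5. → (3, 5)
4G: (3, 5) + (12, 21). λ = (21 - 5)/(12 - 3) ≡ 16/9 mod 31. 9⁻¹ ≡ 7 (mod 31), so λ ≡ 19.
  x = λ² - 3 - 12 = 361 - 15 ≡ 5; y = λ·(3 - 5) - 5 ≡ 19. → (5, 19)
4G = (5, 19).
Next 2H:
Repeated addition: build up to 2H.
2H: tangent at (10, 23): λ = (3·10² + 26)/(2·23) ≡ 16/15. 15⁻¹ ≡ 29 (mod 31), so λ ≡ 16·29 ≡ 30.
  x = λ² - 10 - 10 = 900 - 20 ≡ 12; y = λ·(10 - 12) - 23 ≡ 10. → (12, 10)
2H = (12, 10).
Finally 4G + 2H:
(5, 19) + (12, 10). λ = (10 - 19)/(12 - 5) ≡ 22/7 mod 31. 7⁻¹ ≡ 9 (mod 31), so λ ≡ 12.
  x = λ² - 5 - 12 = 144 - 17 ≡ 3; y = λ·(5 - 3) - 19 ≡ 5. → (3, 5)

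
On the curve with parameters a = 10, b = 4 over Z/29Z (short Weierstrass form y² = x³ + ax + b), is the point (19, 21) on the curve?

yes

y² = 21² ≡ 6; x³ + 10x + 4 = 7053 ≡ 6 (mod 29). 6 = 6.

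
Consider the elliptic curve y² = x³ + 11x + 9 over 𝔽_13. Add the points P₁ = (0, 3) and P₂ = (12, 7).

(4, 0)

(0, 3) + (12, 7). λ = (7 - 3)/(12 - 0) ≡ 4/12 mod 13. 12⁻¹ ≡ 12 (mod 13), so λ ≡ 9.
  x = λ² - 0 - 12 = 81 - 12 ≡ 4; y = λ·(0 - 4) - 3 ≡ 0. → (4, 0)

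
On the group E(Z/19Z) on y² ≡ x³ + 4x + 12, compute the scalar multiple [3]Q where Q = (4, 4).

Repeated addition: build up to 3Q.
2Q: tangent at (4, 4): λ = (3·4² + 4)/(2·4) ≡ 14/8. 8⁻¹ ≡ 12 (mod 19) since 8·12 = 96 ≡ 1, so λ ≡ 14·12 ≡ 16.
  x = λ² - 4 - 4 = 256 - 8 ≡ 1; y = λ·(4 - 1) - 4 ≡ 6. → (1, 6)
3Q: (1, 6) + (4, 4). λ = (4 - 6)/(4 - 1) ≡ 17/3 mod 19. 3⁻¹ ≡ 13 (mod 19), so λ ≡ 12.
  x = λ² - 1 - 4 = 144 - 5 ≡ 6; y = λ·(1 - 6) - 6 ≡ 10. → (6, 10)

(6, 10)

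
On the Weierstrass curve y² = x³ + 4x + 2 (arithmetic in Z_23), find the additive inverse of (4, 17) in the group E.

(4, 6)

-(4, 17) = (4, -17 mod 23) = (4, 6).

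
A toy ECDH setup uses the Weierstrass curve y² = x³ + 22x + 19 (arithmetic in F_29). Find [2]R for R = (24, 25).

(17, 17)

tangent at (24, 25): λ = (3·24² + 22)/(2·25) ≡ 10/21. 21⁻¹ ≡ 18 (mod 29) since 21·18 = 378 ≡ 1, so λ ≡ 10·18 ≡ 6.
  x = λ² - 24 - 24 = 36 - 48 ≡ 17; y = λ·(24 - 17) - 25 ≡ 17. → (17, 17)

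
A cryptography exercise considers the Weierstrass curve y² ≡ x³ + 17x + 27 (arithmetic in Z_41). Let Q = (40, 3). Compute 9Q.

(35, 23)

Repeated addition: build up to 9Q.
2Q: tangent at (40, 3): λ = (3·40² + 17)/(2·3) ≡ 20/6. 6⁻¹ ≡ 7 (mod 41), so λ ≡ 20·7 ≡ 17.
  x = λ² - 40 - 40 = 289 - 80 ≡ 4; y = λ·(40 - 4) - 3 ≡ 35. → (4, 35)
3Q: (4, 35) + (40, 3). λ = (3 - 35)/(40 - 4) ≡ 9/36 mod 41. 36⁻¹ ≡ 8 (mod 41), so λ ≡ 31.
  x = λ² - 4 - 40 = 961 - 44 ≡ 15; y = λ·(4 - 15) - 35 ≡ 34. → (15, 34)
4Q: (15, 34) + (40, 3). λ = (3 - 34)/(40 - 15) ≡ 10/25 mod 41. 25⁻¹ ≡ 23 (mod 41) since 25·23 = 575 ≡ 1, so λ ≡ 25.
  x = λ² - 15 - 40 = 625 - 55 ≡ 37; y = λ·(15 - 37) - 34 ≡ 31. → (37, 31)
5Q: (37, 31) + (40, 3). λ = (3 - 31)/(40 - 37) ≡ 13/3 mod 41. 3⁻¹ ≡ 14 (mod 41), so λ ≡ 18.
  x = λ² - 37 - 40 = 324 - 77 ≡ 1; y = λ·(37 - 1) - 31 ≡ 2. → (1, 2)
6Q: (1, 2) + (40, 3). λ = (3 - 2)/(40 - 1) ≡ 1/39 mod 41. 39⁻¹ ≡ 20 (mod 41) since 39·20 = 780 ≡ 1, so λ ≡ 20.
  x = λ² - 1 - 40 = 400 - 41 ≡ 31; y = λ·(1 - 31) - 2 ≡ 13. → (31, 13)
7Q: (31, 13) + (40, 3). λ = (3 - 13)/(40 - 31) ≡ 31/9 mod 41. 9⁻¹ ≡ 32 (mod 41) since 9·32 = 288 ≡ 1, so λ ≡ 8.
  x = λ² - 31 - 40 = 64 - 71 ≡ 34; y = λ·(31 - 34) - 13 ≡ 4. → (34, 4)
8Q: (34, 4) + (40, 3). λ = (3 - 4)/(40 - 34) ≡ 40/6 mod 41. 6⁻¹ ≡ 7 (mod 41) since 6·7 = 42 ≡ 1, so λ ≡ 34.
  x = λ² - 34 - 40 = 1156 - 74 ≡ 16; y = λ·(34 - 16) - 4 ≡ 34. → (16, 34)
9Q: (16, 34) + (40, 3). λ = (3 - 34)/(40 - 16) ≡ 10/24 mod 41. 24⁻¹ ≡ 12 (mod 41) since 24·12 = 288 ≡ 1, so λ ≡ 38.
  x = λ² - 16 - 40 = 1444 - 56 ≡ 35; y = λ·(16 - 35) - 34 ≡ 23. → (35, 23)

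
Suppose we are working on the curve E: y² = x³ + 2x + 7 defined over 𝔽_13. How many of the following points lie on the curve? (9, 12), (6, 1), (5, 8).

2

(9, 12): 12² ≡ 1, rhs ≡ 0 → off.
(6, 1): 1² ≡ 1, rhs ≡ 1 → on.
(5, 8): 8² ≡ 12, rhs ≡ 12 → on.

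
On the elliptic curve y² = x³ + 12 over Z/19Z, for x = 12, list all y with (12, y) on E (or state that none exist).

7, 12

x³ + 0x + 12 = 1740 ≡ 11 (mod 19).
Square roots of 11 mod 19: 7 and 12 (since 7² = 49 ≡ 11).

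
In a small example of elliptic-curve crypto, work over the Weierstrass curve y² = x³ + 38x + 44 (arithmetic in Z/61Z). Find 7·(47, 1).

(42, 37)

Write Q = (47, 1).
Repeated addition: build up to 7Q.
2Q: tangent at (47, 1): λ = (3·47² + 38)/(2·1) ≡ 16/2. 2⁻¹ ≡ 31 (mod 61), so λ ≡ 16·31 ≡ 8.
  x = λ² - 47 - 47 = 64 - 94 ≡ 31; y = λ·(47 - 31) - 1 ≡ 5. → (31, 5)
3Q: (31, 5) + (47, 1). λ = (1 - 5)/(47 - 31) ≡ 57/16 mod 61. 16⁻¹ ≡ 42 (mod 61) since 16·42 = 672 ≡ 1, so λ ≡ 15.
  x = λ² - 31 - 47 = 225 - 78 ≡ 25; y = λ·(31 - 25) - 5 ≡ 24. → (25, 24)
4Q: (25, 24) + (47, 1). λ = (1 - 24)/(47 - 25) ≡ 38/22 mod 61. 22⁻¹ ≡ 25 (mod 61), so λ ≡ 35.
  x = λ² - 25 - 47 = 1225 - 72 ≡ 55; y = λ·(25 - 55) - 24 ≡ 24. → (55, 24)
5Q: (55, 24) + (47, 1). λ = (1 - 24)/(47 - 55) ≡ 38/53 mod 61. 53⁻¹ ≡ 38 (mod 61), so λ ≡ 41.
  x = λ² - 55 - 47 = 1681 - 102 ≡ 54; y = λ·(55 - 54) - 24 ≡ 17. → (54, 17)
6Q: (54, 17) + (47, 1). λ = (1 - 17)/(47 - 54) ≡ 45/54 mod 61. 54⁻¹ ≡ 26 (mod 61), so λ ≡ 11.
  x = λ² - 54 - 47 = 121 - 101 ≡ 20; y = λ·(54 - 20) - 17 ≡ 52. → (20, 52)
7Q: (20, 52) + (47, 1). λ = (1 - 52)/(47 - 20) ≡ 10/27 mod 61. 27⁻¹ ≡ 52 (mod 61), so λ ≡ 32.
  x = λ² - 20 - 47 = 1024 - 67 ≡ 42; y = λ·(20 - 42) - 52 ≡ 37. → (42, 37)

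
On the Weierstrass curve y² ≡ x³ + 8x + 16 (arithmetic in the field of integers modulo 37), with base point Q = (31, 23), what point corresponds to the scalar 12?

Double-and-add on 12 = (1100)₂. Start with Q = (31, 23) for the leading 1-bit.
double: tangent at (31, 23): λ = (3·31² + 8)/(2·23) ≡ 5/9. 9⁻¹ ≡ 33 (mod 37) since 9·33 = 297 ≡ 1, so λ ≡ 5·33 ≡ 17.
  x = λ² - 31 - 31 = 289 - 62 ≡ 5; y = λ·(31 - 5) - 23 ≡ 12. → (5, 12)
add Q: (5, 12) + (31, 23). λ = (23 - 12)/(31 - 5) ≡ 11/26 mod 37. 26⁻¹ ≡ 10 (mod 37) since 26·10 = 260 ≡ 1, so λ ≡ 36.
  x = λ² - 5 - 31 = 1296 - 36 ≡ 2; y = λ·(5 - 2) - 12 ≡ 22. → (2, 22)
double: tangent at (2, 22): λ = (3·2² + 8)/(2·22) ≡ 20/7. 7⁻¹ ≡ 16 (mod 37), so λ ≡ 20·16 ≡ 24.
  x = λ² - 2 - 2 = 576 - 4 ≡ 17; y = λ·(2 - 17) - 22 ≡ 25. → (17, 25)
double: tangent at (17, 25): λ = (3·17² + 8)/(2·25) ≡ 24/13. 13⁻¹ ≡ 20 (mod 37), so λ ≡ 24·20 ≡ 36.
  x = λ² - 17 - 17 = 1296 - 34 ≡ 4; y = λ·(17 - 4) - 25 ≡ 36. → (4, 36)

(4, 36)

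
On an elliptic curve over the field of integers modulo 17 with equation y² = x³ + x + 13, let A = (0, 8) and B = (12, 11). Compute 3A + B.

First 3A:
Repeated addition: build up to 3A.
2A: tangent at (0, 8): λ = (3·0² + 1)/(2·8) ≡ 1/16. 16⁻¹ ≡ 16 (mod 17), so λ ≡ 1·16 ≡ 16.
  x = λ² - 0 - 0 = 256 - 0 ≡ 1; y = λ·(0 - 1) - 8 ≡ 10. → (1, 10)
3A: (1, 10) + (0, 8). λ = (8 - 10)/(0 - 1) ≡ 15/16 mod 17. 16⁻¹ ≡ 16 (mod 17), so λ ≡ 2.
  x = λ² - 1 - 0 = 4 - 1 ≡ 3; y = λ·(1 - 3) - 10 ≡ 3. → (3, 3)
3A = (3, 3).
Finally 3A + B:
(3, 3) + (12, 11). λ = (11 - 3)/(12 - 3) ≡ 8/9 mod 17. 9⁻¹ ≡ 2 (mod 17) since 9·2 = 18 ≡ 1, so λ ≡ 16.
  x = λ² - 3 - 12 = 256 - 15 ≡ 3; y = λ·(3 - 3) - 3 ≡ 14. → (3, 14)

(3, 14)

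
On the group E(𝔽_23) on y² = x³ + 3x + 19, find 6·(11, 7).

Write P = (11, 7).
Repeated addition: build up to 6P.
2P: tangent at (11, 7): λ = (3·11² + 3)/(2·7) ≡ 21/14. 14⁻¹ ≡ 5 (mod 23) since 14·5 = 70 ≡ 1, so λ ≡ 21·5 ≡ 13.
  x = λ² - 11 - 11 = 169 - 22 ≡ 9; y = λ·(11 - 9) - 7 ≡ 19. → (9, 19)
3P: (9, 19) + (11, 7). λ = (7 - 19)/(11 - 9) ≡ 11/2 mod 23. 2⁻¹ ≡ 12 (mod 23) since 2·12 = 24 ≡ 1, so λ ≡ 17.
  x = λ² - 9 - 11 = 289 - 20 ≡ 16; y = λ·(9 - 16) - 19 ≡ 0. → (16, 0)
4P: (16, 0) + (11, 7). λ = (7 - 0)/(11 - 16) ≡ 7/18 mod 23. 18⁻¹ ≡ 9 (mod 23), so λ ≡ 17.
  x = λ² - 16 - 11 = 289 - 27 ≡ 9; y = λ·(16 - 9) - 0 ≡ 4. → (9, 4)
5P: (9, 4) + (11, 7). λ = (7 - 4)/(11 - 9) ≡ 3/2 mod 23. 2⁻¹ ≡ 12 (mod 23), so λ ≡ 13.
  x = λ² - 9 - 11 = 169 - 20 ≡ 11; y = λ·(9 - 11) - 4 ≡ 16. → (11, 16)
6P: (11, 16) + (11, 7): same x and y₁ ≡ -y₂, so the sum is O.

O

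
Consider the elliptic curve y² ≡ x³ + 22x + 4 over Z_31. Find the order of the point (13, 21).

2P: tangent at (13, 21): λ = (3·13² + 22)/(2·21) ≡ 2/11. 11⁻¹ ≡ 17 (mod 31) since 11·17 = 187 ≡ 1, so λ ≡ 2·17 ≡ 3.
  x = λ² - 13 - 13 = 9 - 26 ≡ 14; y = λ·(13 - 14) - 21 ≡ 7. → (14, 7)
3P: (14, 7) + (13, 21). λ = (21 - 7)/(13 - 14) ≡ 14/30 mod 31. 30⁻¹ ≡ 30 (mod 31) since 30·30 = 900 ≡ 1, so λ ≡ 17.
  x = λ² - 14 - 13 = 289 - 27 ≡ 14; y = λ·(14 - 14) - 7 ≡ 24. → (14, 24)
4P: (14, 24) + (13, 21). λ = (21 - 24)/(13 - 14) ≡ 28/30 mod 31. 30⁻¹ ≡ 30 (mod 31) since 30·30 = 900 ≡ 1, so λ ≡ 3.
  x = λ² - 14 - 13 = 9 - 27 ≡ 13; y = λ·(14 - 13) - 24 ≡ 10. → (13, 10)
5P: (13, 10) + (13, 21): same x and y₁ ≡ -y₂, so the sum is O.
5P = O, so the order is 5.

5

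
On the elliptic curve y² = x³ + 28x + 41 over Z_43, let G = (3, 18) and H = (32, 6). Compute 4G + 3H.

(35, 6)

First 4G:
Double-and-add on 4 = (100)₂. Start with G = (3, 18) for the leading 1-bit.
double: tangent at (3, 18): λ = (3·3² + 28)/(2·18) ≡ 12/36. 36⁻¹ ≡ 6 (mod 43) since 36·6 = 216 ≡ 1, so λ ≡ 12·6 ≡ 29.
  x = λ² - 3 - 3 = 841 - 6 ≡ 18; y = λ·(3 - 18) - 18 ≡ 20. → (18, 20)
double: tangent at (18, 20): λ = (3·18² + 28)/(2·20) ≡ 11/40. 40⁻¹ ≡ 14 (mod 43), so λ ≡ 11·14 ≡ 25.
  x = λ² - 18 - 18 = 625 - 36 ≡ 30; y = λ·(18 - 30) - 20 ≡ 24. → (30, 24)
4G = (30, 24).
Next 3H:
Repeated addition: build up to 3H.
2H: tangent at (32, 6): λ = (3·32² + 28)/(2·6) ≡ 4/12. 12⁻¹ ≡ 18 (mod 43), so λ ≡ 4·18 ≡ 29.
  x = λ² - 32 - 32 = 841 - 64 ≡ 3; y = λ·(32 - 3) - 6 ≡ 18. → (3, 18)
3H: (3, 18) + (32, 6). λ = (6 - 18)/(32 - 3) ≡ 31/29 mod 43. 29⁻¹ ≡ 3 (mod 43) since 29·3 = 87 ≡ 1, so λ ≡ 7.
  x = λ² - 3 - 32 = 49 - 35 ≡ 14; y = λ·(3 - 14) - 18 ≡ 34. → (14, 34)
3H = (14, 34).
Finally 4G + 3H:
(30, 24) + (14, 34). λ = (34 - 24)/(14 - 30) ≡ 10/27 mod 43. 27⁻¹ ≡ 8 (mod 43), so λ ≡ 37.
  x = λ² - 30 - 14 = 1369 - 44 ≡ 35; y = λ·(30 - 35) - 24 ≡ 6. → (35, 6)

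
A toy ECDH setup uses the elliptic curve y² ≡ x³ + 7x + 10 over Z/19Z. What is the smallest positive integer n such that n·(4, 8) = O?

2P: tangent at (4, 8): λ = (3·4² + 7)/(2·8) ≡ 17/16. 16⁻¹ ≡ 6 (mod 19), so λ ≡ 17·6 ≡ 7.
  x = λ² - 4 - 4 = 49 - 8 ≡ 3; y = λ·(4 - 3) - 8 ≡ 18. → (3, 18)
3P: (3, 18) + (4, 8). λ = (8 - 18)/(4 - 3) ≡ 9/1 mod 19. 1⁻¹ ≡ 1 (mod 19), so λ ≡ 9.
  x = λ² - 3 - 4 = 81 - 7 ≡ 17; y = λ·(3 - 17) - 18 ≡ 8. → (17, 8)
4P: (17, 8) + (4, 8). λ = (8 - 8)/(4 - 17) ≡ 0/6 mod 19. 6⁻¹ ≡ 16 (mod 19) since 6·16 = 96 ≡ 1, so λ ≡ 0.
  x = λ² - 17 - 4 = 0 - 21 ≡ 17; y = λ·(17 - 17) - 8 ≡ 11. → (17, 11)
5P: (17, 11) + (4, 8). λ = (8 - 11)/(4 - 17) ≡ 16/6 mod 19. 6⁻¹ ≡ 16 (mod 19), so λ ≡ 9.
  x = λ² - 17 - 4 = 81 - 21 ≡ 3; y = λ·(17 - 3) - 11 ≡ 1. → (3, 1)
6P: (3, 1) + (4, 8). λ = (8 - 1)/(4 - 3) ≡ 7/1 mod 19. 1⁻¹ ≡ 1 (mod 19), so λ ≡ 7.
  x = λ² - 3 - 4 = 49 - 7 ≡ 4; y = λ·(3 - 4) - 1 ≡ 11. → (4, 11)
7P: (4, 11) + (4, 8): same x and y₁ ≡ -y₂, so the sum is O.
7P = O, so the order is 7.

7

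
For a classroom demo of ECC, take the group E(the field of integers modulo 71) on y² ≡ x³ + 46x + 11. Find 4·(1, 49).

Write Q = (1, 49).
Double-and-add on 4 = (100)₂. Start with Q = (1, 49) for the leading 1-bit.
double: tangent at (1, 49): λ = (3·1² + 46)/(2·49) ≡ 49/27. 27⁻¹ ≡ 50 (mod 71) since 27·50 = 1350 ≡ 1, so λ ≡ 49·50 ≡ 36.
  x = λ² - 1 - 1 = 1296 - 2 ≡ 16; y = λ·(1 - 16) - 49 ≡ 50. → (16, 50)
double: tangent at (16, 50): λ = (3·16² + 46)/(2·50) ≡ 33/29. 29⁻¹ ≡ 49 (mod 71) since 29·49 = 1421 ≡ 1, so λ ≡ 33·49 ≡ 55.
  x = λ² - 16 - 16 = 3025 - 32 ≡ 11; y = λ·(16 - 11) - 50 ≡ 12. → (11, 12)

(11, 12)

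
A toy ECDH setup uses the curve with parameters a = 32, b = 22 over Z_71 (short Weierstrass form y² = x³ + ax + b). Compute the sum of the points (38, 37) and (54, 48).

(38, 37) + (54, 48). λ = (48 - 37)/(54 - 38) ≡ 11/16 mod 71. 16⁻¹ ≡ 40 (mod 71), so λ ≡ 14.
  x = λ² - 38 - 54 = 196 - 92 ≡ 33; y = λ·(38 - 33) - 37 ≡ 33. → (33, 33)

(33, 33)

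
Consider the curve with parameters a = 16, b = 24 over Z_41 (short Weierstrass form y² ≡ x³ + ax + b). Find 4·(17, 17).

(38, 20)

Write Q = (17, 17).
Repeated addition: build up to 4Q.
2Q: tangent at (17, 17): λ = (3·17² + 16)/(2·17) ≡ 22/34. 34⁻¹ ≡ 35 (mod 41), so λ ≡ 22·35 ≡ 32.
  x = λ² - 17 - 17 = 1024 - 34 ≡ 6; y = λ·(17 - 6) - 17 ≡ 7. → (6, 7)
3Q: (6, 7) + (17, 17). λ = (17 - 7)/(17 - 6) ≡ 10/11 mod 41. 11⁻¹ ≡ 15 (mod 41), so λ ≡ 27.
  x = λ² - 6 - 17 = 729 - 23 ≡ 9; y = λ·(6 - 9) - 7 ≡ 35. → (9, 35)
4Q: (9, 35) + (17, 17). λ = (17 - 35)/(17 - 9) ≡ 23/8 mod 41. 8⁻¹ ≡ 36 (mod 41), so λ ≡ 8.
  x = λ² - 9 - 17 = 64 - 26 ≡ 38; y = λ·(9 - 38) - 35 ≡ 20. → (38, 20)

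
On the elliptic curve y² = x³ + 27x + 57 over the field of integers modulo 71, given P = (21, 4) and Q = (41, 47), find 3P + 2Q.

(67, 13)

First 3P:
Repeated addition: build up to 3P.
2P: tangent at (21, 4): λ = (3·21² + 27)/(2·4) ≡ 1/8. 8⁻¹ ≡ 9 (mod 71), so λ ≡ 1·9 ≡ 9.
  x = λ² - 21 - 21 = 81 - 42 ≡ 39; y = λ·(21 - 39) - 4 ≡ 47. → (39, 47)
3P: (39, 47) + (21, 4). λ = (4 - 47)/(21 - 39) ≡ 28/53 mod 71. 53⁻¹ ≡ 67 (mod 71), so λ ≡ 30.
  x = λ² - 39 - 21 = 900 - 60 ≡ 59; y = λ·(39 - 59) - 47 ≡ 63. → (59, 63)
3P = (59, 63).
Next 2Q:
Repeated addition: build up to 2Q.
2Q: tangent at (41, 47): λ = (3·41² + 27)/(2·47) ≡ 29/23. 23⁻¹ ≡ 34 (mod 71), so λ ≡ 29·34 ≡ 63.
  x = λ² - 41 - 41 = 3969 - 82 ≡ 53; y = λ·(41 - 53) - 47 ≡ 49. → (53, 49)
2Q = (53, 49).
Finally 3P + 2Q:
(59, 63) + (53, 49). λ = (49 - 63)/(53 - 59) ≡ 57/65 mod 71. 65⁻¹ ≡ 59 (mod 71) since 65·59 = 3835 ≡ 1, so λ ≡ 26.
  x = λ² - 59 - 53 = 676 - 112 ≡ 67; y = λ·(59 - 67) - 63 ≡ 13. → (67, 13)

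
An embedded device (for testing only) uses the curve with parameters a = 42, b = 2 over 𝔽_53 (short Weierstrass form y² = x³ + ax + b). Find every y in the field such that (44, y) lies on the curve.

none

x³ + 42x + 2 = 87034 ≡ 8 (mod 53).
8 is a non-residue mod 53; no y exists.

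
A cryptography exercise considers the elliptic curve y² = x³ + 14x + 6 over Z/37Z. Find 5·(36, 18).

(33, 21)

Write Q = (36, 18).
Repeated addition: build up to 5Q.
2Q: tangent at (36, 18): λ = (3·36² + 14)/(2·18) ≡ 17/36. 36⁻¹ ≡ 36 (mod 37), so λ ≡ 17·36 ≡ 20.
  x = λ² - 36 - 36 = 400 - 72 ≡ 32; y = λ·(36 - 32) - 18 ≡ 25. → (32, 25)
3Q: (32, 25) + (36, 18). λ = (18 - 25)/(36 - 32) ≡ 30/4 mod 37. 4⁻¹ ≡ 28 (mod 37), so λ ≡ 26.
  x = λ² - 32 - 36 = 676 - 68 ≡ 16; y = λ·(32 - 16) - 25 ≡ 21. → (16, 21)
4Q: (16, 21) + (36, 18). λ = (18 - 21)/(36 - 16) ≡ 34/20 mod 37. 20⁻¹ ≡ 13 (mod 37), so λ ≡ 35.
  x = λ² - 16 - 36 = 1225 - 52 ≡ 26; y = λ·(16 - 26) - 21 ≡ 36. → (26, 36)
5Q: (26, 36) + (36, 18). λ = (18 - 36)/(36 - 26) ≡ 19/10 mod 37. 10⁻¹ ≡ 26 (mod 37), so λ ≡ 13.
  x = λ² - 26 - 36 = 169 - 62 ≡ 33; y = λ·(26 - 33) - 36 ≡ 21. → (33, 21)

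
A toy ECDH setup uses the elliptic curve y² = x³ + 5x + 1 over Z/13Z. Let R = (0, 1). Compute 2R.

(3, 11)

tangent at (0, 1): λ = (3·0² + 5)/(2·1) ≡ 5/2. 2⁻¹ ≡ 7 (mod 13), so λ ≡ 5·7 ≡ 9.
  x = λ² - 0 - 0 = 81 - 0 ≡ 3; y = λ·(0 - 3) - 1 ≡ 11. → (3, 11)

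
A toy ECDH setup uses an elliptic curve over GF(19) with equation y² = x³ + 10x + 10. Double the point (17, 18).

tangent at (17, 18): λ = (3·17² + 10)/(2·18) ≡ 3/17. 17⁻¹ ≡ 9 (mod 19) since 17·9 = 153 ≡ 1, so λ ≡ 3·9 ≡ 8.
  x = λ² - 17 - 17 = 64 - 34 ≡ 11; y = λ·(17 - 11) - 18 ≡ 11. → (11, 11)

(11, 11)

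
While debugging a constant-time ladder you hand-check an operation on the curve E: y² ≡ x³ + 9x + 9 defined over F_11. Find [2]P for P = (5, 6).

tangent at (5, 6): λ = (3·5² + 9)/(2·6) ≡ 7/1. 1⁻¹ ≡ 1 (mod 11), so λ ≡ 7·1 ≡ 7.
  x = λ² - 5 - 5 = 49 - 10 ≡ 6; y = λ·(5 - 6) - 6 ≡ 9. → (6, 9)

(6, 9)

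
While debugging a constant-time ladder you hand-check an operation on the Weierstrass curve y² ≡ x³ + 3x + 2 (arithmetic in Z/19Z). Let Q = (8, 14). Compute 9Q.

Double-and-add on 9 = (1001)₂. Start with Q = (8, 14) for the leading 1-bit.
double: tangent at (8, 14): λ = (3·8² + 3)/(2·14) ≡ 5/9. 9⁻¹ ≡ 17 (mod 19) since 9·17 = 153 ≡ 1, so λ ≡ 5·17 ≡ 9.
  x = λ² - 8 - 8 = 81 - 16 ≡ 8; y = λ·(8 - 8) - 14 ≡ 5. → (8, 5)
double: tangent at (8, 5): λ = (3·8² + 3)/(2·5) ≡ 5/10. 10⁻¹ ≡ 2 (mod 19), so λ ≡ 5·2 ≡ 10.
  x = λ² - 8 - 8 = 100 - 16 ≡ 8; y = λ·(8 - 8) - 5 ≡ 14. → (8, 14)
double: tangent at (8, 14): λ = (3·8² + 3)/(2·14) ≡ 5/9. 9⁻¹ ≡ 17 (mod 19) since 9·17 = 153 ≡ 1, so λ ≡ 5·17 ≡ 9.
  x = λ² - 8 - 8 = 81 - 16 ≡ 8; y = λ·(8 - 8) - 14 ≡ 5. → (8, 5)
add Q: (8, 5) + (8, 14): same x and y₁ ≡ -y₂, so the sum is O.

O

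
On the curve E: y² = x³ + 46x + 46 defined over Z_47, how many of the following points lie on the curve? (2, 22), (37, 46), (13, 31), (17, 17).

2

(2, 22): 22² ≡ 14, rhs ≡ 5 → off.
(37, 46): 46² ≡ 1, rhs ≡ 43 → off.
(13, 31): 31² ≡ 21, rhs ≡ 21 → on.
(17, 17): 17² ≡ 7, rhs ≡ 7 → on.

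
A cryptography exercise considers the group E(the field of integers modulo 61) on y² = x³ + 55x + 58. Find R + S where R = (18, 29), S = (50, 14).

(32, 50)

(18, 29) + (50, 14). λ = (14 - 29)/(50 - 18) ≡ 46/32 mod 61. 32⁻¹ ≡ 21 (mod 61), so λ ≡ 51.
  x = λ² - 18 - 50 = 2601 - 68 ≡ 32; y = λ·(18 - 32) - 29 ≡ 50. → (32, 50)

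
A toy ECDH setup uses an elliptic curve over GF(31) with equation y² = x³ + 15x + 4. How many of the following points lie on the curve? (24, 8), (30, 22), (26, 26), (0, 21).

1

(24, 8): 8² ≡ 2, rhs ≡ 21 → off.
(30, 22): 22² ≡ 19, rhs ≡ 19 → on.
(26, 26): 26² ≡ 25, rhs ≡ 21 → off.
(0, 21): 21² ≡ 7, rhs ≡ 4 → off.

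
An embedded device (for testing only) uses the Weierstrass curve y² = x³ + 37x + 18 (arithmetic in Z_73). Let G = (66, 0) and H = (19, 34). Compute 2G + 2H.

(60, 25)

First 2G:
Repeated addition: build up to 2G.
2G: (66, 0) + (66, 0): same x and y₁ ≡ -y₂, so the sum is the point at infinity.
2G = the point at infinity.
Next 2H:
Repeated addition: build up to 2H.
2H: tangent at (19, 34): λ = (3·19² + 37)/(2·34) ≡ 25/68. 68⁻¹ ≡ 29 (mod 73), so λ ≡ 25·29 ≡ 68.
  x = λ² - 19 - 19 = 4624 - 38 ≡ 60; y = λ·(19 - 60) - 34 ≡ 25. → (60, 25)
2H = (60, 25).
Finally 2G + 2H:
the point at infinity + (60, 25) = (60, 25) (identity).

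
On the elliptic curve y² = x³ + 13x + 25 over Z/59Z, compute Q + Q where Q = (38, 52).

tangent at (38, 52): λ = (3·38² + 13)/(2·52) ≡ 38/45. 45⁻¹ ≡ 21 (mod 59), so λ ≡ 38·21 ≡ 31.
  x = λ² - 38 - 38 = 961 - 76 ≡ 0; y = λ·(38 - 0) - 52 ≡ 5. → (0, 5)

(0, 5)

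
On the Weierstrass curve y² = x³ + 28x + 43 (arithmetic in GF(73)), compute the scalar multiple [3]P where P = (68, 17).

Repeated addition: build up to 3P.
2P: tangent at (68, 17): λ = (3·68² + 28)/(2·17) ≡ 30/34. 34⁻¹ ≡ 58 (mod 73), so λ ≡ 30·58 ≡ 61.
  x = λ² - 68 - 68 = 3721 - 136 ≡ 8; y = λ·(68 - 8) - 17 ≡ 66. → (8, 66)
3P: (8, 66) + (68, 17). λ = (17 - 66)/(68 - 8) ≡ 24/60 mod 73. 60⁻¹ ≡ 28 (mod 73), so λ ≡ 15.
  x = λ² - 8 - 68 = 225 - 76 ≡ 3; y = λ·(8 - 3) - 66 ≡ 9. → (3, 9)

(3, 9)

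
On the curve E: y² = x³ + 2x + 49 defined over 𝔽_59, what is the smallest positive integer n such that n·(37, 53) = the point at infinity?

9

2P: tangent at (37, 53): λ = (3·37² + 2)/(2·53) ≡ 38/47. 47⁻¹ ≡ 54 (mod 59), so λ ≡ 38·54 ≡ 46.
  x = λ² - 37 - 37 = 2116 - 74 ≡ 36; y = λ·(37 - 36) - 53 ≡ 52. → (36, 52)
3P: (36, 52) + (37, 53). λ = (53 - 52)/(37 - 36) ≡ 1/1 mod 59. 1⁻¹ ≡ 1 (mod 59) since 1·1 = 1 ≡ 1, so λ ≡ 1.
  x = λ² - 36 - 37 = 1 - 73 ≡ 46; y = λ·(36 - 46) - 52 ≡ 56. → (46, 56)
4P: (46, 56) + (37, 53). λ = (53 - 56)/(37 - 46) ≡ 56/50 mod 59. 50⁻¹ ≡ 13 (mod 59) since 50·13 = 650 ≡ 1, so λ ≡ 20.
  x = λ² - 46 - 37 = 400 - 83 ≡ 22; y = λ·(46 - 22) - 56 ≡ 11. → (22, 11)
5P: (22, 11) + (37, 53). λ = (53 - 11)/(37 - 22) ≡ 42/15 mod 59. 15⁻¹ ≡ 4 (mod 59) since 15·4 = 60 ≡ 1, so λ ≡ 50.
  x = λ² - 22 - 37 = 2500 - 59 ≡ 22; y = λ·(22 - 22) - 11 ≡ 48. → (22, 48)
6P: (22, 48) + (37, 53). λ = (53 - 48)/(37 - 22) ≡ 5/15 mod 59. 15⁻¹ ≡ 4 (mod 59), so λ ≡ 20.
  x = λ² - 22 - 37 = 400 - 59 ≡ 46; y = λ·(22 - 46) - 48 ≡ 3. → (46, 3)
7P: (46, 3) + (37, 53). λ = (53 - 3)/(37 - 46) ≡ 50/50 mod 59. 50⁻¹ ≡ 13 (mod 59), so λ ≡ 1.
  x = λ² - 46 - 37 = 1 - 83 ≡ 36; y = λ·(46 - 36) - 3 ≡ 7. → (36, 7)
8P: (36, 7) + (37, 53). λ = (53 - 7)/(37 - 36) ≡ 46/1 mod 59. 1⁻¹ ≡ 1 (mod 59), so λ ≡ 46.
  x = λ² - 36 - 37 = 2116 - 73 ≡ 37; y = λ·(36 - 37) - 7 ≡ 6. → (37, 6)
9P: (37, 6) + (37, 53): same x and y₁ ≡ -y₂, so the sum is the point at infinity.
9P = the point at infinity, so the order is 9.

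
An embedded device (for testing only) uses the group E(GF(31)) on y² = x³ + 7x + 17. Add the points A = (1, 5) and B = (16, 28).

(22, 0)

(1, 5) + (16, 28). λ = (28 - 5)/(16 - 1) ≡ 23/15 mod 31. 15⁻¹ ≡ 29 (mod 31), so λ ≡ 16.
  x = λ² - 1 - 16 = 256 - 17 ≡ 22; y = λ·(1 - 22) - 5 ≡ 0. → (22, 0)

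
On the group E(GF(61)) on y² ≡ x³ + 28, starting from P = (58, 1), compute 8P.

(42, 60)

Double-and-add on 8 = (1000)₂. Start with P = (58, 1) for the leading 1-bit.
double: tangent at (58, 1): λ = (3·58² + 0)/(2·1) ≡ 27/2. 2⁻¹ ≡ 31 (mod 61) since 2·31 = 62 ≡ 1, so λ ≡ 27·31 ≡ 44.
  x = λ² - 58 - 58 = 1936 - 116 ≡ 51; y = λ·(58 - 51) - 1 ≡ 2. → (51, 2)
double: tangent at (51, 2): λ = (3·51² + 0)/(2·2) ≡ 56/4. 4⁻¹ ≡ 46 (mod 61) since 4·46 = 184 ≡ 1, so λ ≡ 56·46 ≡ 14.
  x = λ² - 51 - 51 = 196 - 102 ≡ 33; y = λ·(51 - 33) - 2 ≡ 6. → (33, 6)
double: tangent at (33, 6): λ = (3·33² + 0)/(2·6) ≡ 34/12. 12⁻¹ ≡ 56 (mod 61), so λ ≡ 34·56 ≡ 13.
  x = λ² - 33 - 33 = 169 - 66 ≡ 42; y = λ·(33 - 42) - 6 ≡ 60. → (42, 60)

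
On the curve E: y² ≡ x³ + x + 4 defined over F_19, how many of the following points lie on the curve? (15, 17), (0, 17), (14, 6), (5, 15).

1

(15, 17): 17² ≡ 4, rhs ≡ 12 → off.
(0, 17): 17² ≡ 4, rhs ≡ 4 → on.
(14, 6): 6² ≡ 17, rhs ≡ 7 → off.
(5, 15): 15² ≡ 16, rhs ≡ 1 → off.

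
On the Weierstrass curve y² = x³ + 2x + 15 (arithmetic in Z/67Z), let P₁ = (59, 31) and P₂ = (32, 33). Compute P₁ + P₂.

(9, 5)

(59, 31) + (32, 33). λ = (33 - 31)/(32 - 59) ≡ 2/40 mod 67. 40⁻¹ ≡ 62 (mod 67), so λ ≡ 57.
  x = λ² - 59 - 32 = 3249 - 91 ≡ 9; y = λ·(59 - 9) - 31 ≡ 5. → (9, 5)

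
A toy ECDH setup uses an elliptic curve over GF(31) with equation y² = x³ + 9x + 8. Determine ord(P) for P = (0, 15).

2P: tangent at (0, 15): λ = (3·0² + 9)/(2·15) ≡ 9/30. 30⁻¹ ≡ 30 (mod 31), so λ ≡ 9·30 ≡ 22.
  x = λ² - 0 - 0 = 484 - 0 ≡ 19; y = λ·(0 - 19) - 15 ≡ 1. → (19, 1)
3P: (19, 1) + (0, 15). λ = (15 - 1)/(0 - 19) ≡ 14/12 mod 31. 12⁻¹ ≡ 13 (mod 31) since 12·13 = 156 ≡ 1, so λ ≡ 27.
  x = λ² - 19 - 0 = 729 - 19 ≡ 28; y = λ·(19 - 28) - 1 ≡ 4. → (28, 4)
4P: (28, 4) + (0, 15). λ = (15 - 4)/(0 - 28) ≡ 11/3 mod 31. 3⁻¹ ≡ 21 (mod 31), so λ ≡ 14.
  x = λ² - 28 - 0 = 196 - 28 ≡ 13; y = λ·(28 - 13) - 4 ≡ 20. → (13, 20)
5P: (13, 20) + (0, 15). λ = (15 - 20)/(0 - 13) ≡ 26/18 mod 31. 18⁻¹ ≡ 19 (mod 31), so λ ≡ 29.
  x = λ² - 13 - 0 = 841 - 13 ≡ 22; y = λ·(13 - 22) - 20 ≡ 29. → (22, 29)
6P: (22, 29) + (0, 15). λ = (15 - 29)/(0 - 22) ≡ 17/9 mod 31. 9⁻¹ ≡ 7 (mod 31), so λ ≡ 26.
  x = λ² - 22 - 0 = 676 - 22 ≡ 3; y = λ·(22 - 3) - 29 ≡ 0. → (3, 0)
7P: (3, 0) + (0, 15). λ = (15 - 0)/(0 - 3) ≡ 15/28 mod 31. 28⁻¹ ≡ 10 (mod 31), so λ ≡ 26.
  x = λ² - 3 - 0 = 676 - 3 ≡ 22; y = λ·(3 - 22) - 0 ≡ 2. → (22, 2)
8P: (22, 2) + (0, 15). λ = (15 - 2)/(0 - 22) ≡ 13/9 mod 31. 9⁻¹ ≡ 7 (mod 31), so λ ≡ 29.
  x = λ² - 22 - 0 = 841 - 22 ≡ 13; y = λ·(22 - 13) - 2 ≡ 11. → (13, 11)
9P: (13, 11) + (0, 15). λ = (15 - 11)/(0 - 13) ≡ 4/18 mod 31. 18⁻¹ ≡ 19 (mod 31), so λ ≡ 14.
  x = λ² - 13 - 0 = 196 - 13 ≡ 28; y = λ·(13 - 28) - 11 ≡ 27. → (28, 27)
10P: (28, 27) + (0, 15). λ = (15 - 27)/(0 - 28) ≡ 19/3 mod 31. 3⁻¹ ≡ 21 (mod 31) since 3·21 = 63 ≡ 1, so λ ≡ 27.
  x = λ² - 28 - 0 = 729 - 28 ≡ 19; y = λ·(28 - 19) - 27 ≡ 30. → (19, 30)
11P: (19, 30) + (0, 15). λ = (15 - 30)/(0 - 19) ≡ 16/12 mod 31. 12⁻¹ ≡ 13 (mod 31) since 12·13 = 156 ≡ 1, so λ ≡ 22.
  x = λ² - 19 - 0 = 484 - 19 ≡ 0; y = λ·(19 - 0) - 30 ≡ 16. → (0, 16)
12P: (0, 16) + (0, 15): same x and y₁ ≡ -y₂, so the sum is 𝒪.
12P = 𝒪, so the order is 12.

12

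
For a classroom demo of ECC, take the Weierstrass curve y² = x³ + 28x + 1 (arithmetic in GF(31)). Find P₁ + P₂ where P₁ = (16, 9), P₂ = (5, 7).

(16, 9) + (5, 7). λ = (7 - 9)/(5 - 16) ≡ 29/20 mod 31. 20⁻¹ ≡ 14 (mod 31) since 20·14 = 280 ≡ 1, so λ ≡ 3.
  x = λ² - 16 - 5 = 9 - 21 ≡ 19; y = λ·(16 - 19) - 9 ≡ 13. → (19, 13)

(19, 13)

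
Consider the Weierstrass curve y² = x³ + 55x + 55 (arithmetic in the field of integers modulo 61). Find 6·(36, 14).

Write G = (36, 14).
Repeated addition: build up to 6G.
2G: tangent at (36, 14): λ = (3·36² + 55)/(2·14) ≡ 39/28. 28⁻¹ ≡ 24 (mod 61) since 28·24 = 672 ≡ 1, so λ ≡ 39·24 ≡ 21.
  x = λ² - 36 - 36 = 441 - 72 ≡ 3; y = λ·(36 - 3) - 14 ≡ 8. → (3, 8)
3G: (3, 8) + (36, 14). λ = (14 - 8)/(36 - 3) ≡ 6/33 mod 61. 33⁻¹ ≡ 37 (mod 61), so λ ≡ 39.
  x = λ² - 3 - 36 = 1521 - 39 ≡ 18; y = λ·(3 - 18) - 8 ≡ 17. → (18, 17)
4G: (18, 17) + (36, 14). λ = (14 - 17)/(36 - 18) ≡ 58/18 mod 61. 18⁻¹ ≡ 17 (mod 61) since 18·17 = 306 ≡ 1, so λ ≡ 10.
  x = λ² - 18 - 36 = 100 - 54 ≡ 46; y = λ·(18 - 46) - 17 ≡ 8. → (46, 8)
5G: (46, 8) + (36, 14). λ = (14 - 8)/(36 - 46) ≡ 6/51 mod 61. 51⁻¹ ≡ 6 (mod 61), so λ ≡ 36.
  x = λ² - 46 - 36 = 1296 - 82 ≡ 55; y = λ·(46 - 55) - 8 ≡ 34. → (55, 34)
6G: (55, 34) + (36, 14). λ = (14 - 34)/(36 - 55) ≡ 41/42 mod 61. 42⁻¹ ≡ 16 (mod 61) since 42·16 = 672 ≡ 1, so λ ≡ 46.
  x = λ² - 55 - 36 = 2116 - 91 ≡ 12; y = λ·(55 - 12) - 34 ≡ 53. → (12, 53)

(12, 53)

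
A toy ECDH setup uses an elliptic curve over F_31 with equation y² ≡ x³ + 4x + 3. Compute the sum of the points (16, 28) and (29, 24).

(27, 4)

(16, 28) + (29, 24). λ = (24 - 28)/(29 - 16) ≡ 27/13 mod 31. 13⁻¹ ≡ 12 (mod 31) since 13·12 = 156 ≡ 1, so λ ≡ 14.
  x = λ² - 16 - 29 = 196 - 45 ≡ 27; y = λ·(16 - 27) - 28 ≡ 4. → (27, 4)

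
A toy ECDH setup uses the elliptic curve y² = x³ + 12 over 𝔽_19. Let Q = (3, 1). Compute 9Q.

(12, 7)

Double-and-add on 9 = (1001)₂. Start with Q = (3, 1) for the leading 1-bit.
double: tangent at (3, 1): λ = (3·3² + 0)/(2·1) ≡ 8/2. 2⁻¹ ≡ 10 (mod 19), so λ ≡ 8·10 ≡ 4.
  x = λ² - 3 - 3 = 16 - 6 ≡ 10; y = λ·(3 - 10) - 1 ≡ 9. → (10, 9)
double: tangent at (10, 9): λ = (3·10² + 0)/(2·9) ≡ 15/18. 18⁻¹ ≡ 18 (mod 19), so λ ≡ 15·18 ≡ 4.
  x = λ² - 10 - 10 = 16 - 20 ≡ 15; y = λ·(10 - 15) - 9 ≡ 9. → (15, 9)
double: tangent at (15, 9): λ = (3·15² + 0)/(2·9) ≡ 10/18. 18⁻¹ ≡ 18 (mod 19) since 18·18 = 324 ≡ 1, so λ ≡ 10·18 ≡ 9.
  x = λ² - 15 - 15 = 81 - 30 ≡ 13; y = λ·(15 - 13) - 9 ≡ 9. → (13, 9)
add Q: (13, 9) + (3, 1). λ = (1 - 9)/(3 - 13) ≡ 11/9 mod 19. 9⁻¹ ≡ 17 (mod 19), so λ ≡ 16.
  x = λ² - 13 - 3 = 256 - 16 ≡ 12; y = λ·(13 - 12) - 9 ≡ 7. → (12, 7)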